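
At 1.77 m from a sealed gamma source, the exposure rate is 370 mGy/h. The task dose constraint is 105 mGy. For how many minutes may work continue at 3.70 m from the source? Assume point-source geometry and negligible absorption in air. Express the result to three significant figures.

Since intensity falls as 1/r², rate at 3.70 m:
370 × (1.77/3.70)² = 370 × 0.2288 = 84.66 mGy/h.
Stay time = 105 mGy ÷ 84.66 mGy/h = 1.240 h = 74.40 min.

74.4 min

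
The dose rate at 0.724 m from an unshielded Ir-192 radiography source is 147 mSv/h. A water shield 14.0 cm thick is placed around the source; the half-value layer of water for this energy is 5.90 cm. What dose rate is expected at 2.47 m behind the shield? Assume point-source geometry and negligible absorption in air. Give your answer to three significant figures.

2.44 mSv/h

Distance alone: (0.724/2.47)² = 0.08592, so 147 × 0.08592 = 12.63 mSv/h.
Shield: 14.0/5.90 = 2.373 half-value layers → attenuation 2^(−2.373) = 0.1930.
Combined: 12.63 × 0.1930 = 2.438 mSv/h.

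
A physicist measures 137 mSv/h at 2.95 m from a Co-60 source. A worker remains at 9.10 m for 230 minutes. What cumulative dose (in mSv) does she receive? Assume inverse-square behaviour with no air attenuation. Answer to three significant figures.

Applying the 1/r² law, rate at 9.10 m:
(2.95/9.10)² = 0.1051, so 137 × 0.1051 = 14.40 mSv/h.
Dose = rate × time = 14.40 mSv/h × 3.833 h = 55.20 mSv.

55.2 mSv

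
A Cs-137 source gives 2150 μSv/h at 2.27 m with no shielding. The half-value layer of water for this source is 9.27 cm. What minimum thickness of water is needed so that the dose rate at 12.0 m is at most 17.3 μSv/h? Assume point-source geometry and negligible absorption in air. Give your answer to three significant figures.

At 12.0 m, distance alone gives (2.27/12.0)² = 0.03578, so 2150 × 0.03578 = 76.93 μSv/h.
Further attenuation needed: 76.93/17.3 = 4.447.
n = log₂(4.447) = 2.153 half-value layers.
Thickness = 2.153 × 9.27 cm = 19.96 cm.

20.0 cm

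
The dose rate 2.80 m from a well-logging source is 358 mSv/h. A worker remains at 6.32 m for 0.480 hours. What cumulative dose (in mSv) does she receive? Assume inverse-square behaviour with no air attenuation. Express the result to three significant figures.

By the inverse-square law, rate at 6.32 m:
(2.80/6.32)² = 0.1963, so 358 × 0.1963 = 70.28 mSv/h.
Dose = rate × time = 70.28 mSv/h × 0.4800 h = 33.73 mSv.

33.7 mSv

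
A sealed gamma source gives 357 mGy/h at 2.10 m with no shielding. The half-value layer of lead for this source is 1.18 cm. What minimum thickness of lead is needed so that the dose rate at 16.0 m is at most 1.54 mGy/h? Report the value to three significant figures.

2.36 cm

At 16.0 m, distance alone gives (2.10/16.0)² = 0.01723, so 357 × 0.01723 = 6.151 mGy/h.
Further attenuation needed: 6.151/1.54 = 3.994.
n = log₂(3.994) = 1.998 half-value layers.
Thickness = 1.998 × 1.18 cm = 2.358 cm.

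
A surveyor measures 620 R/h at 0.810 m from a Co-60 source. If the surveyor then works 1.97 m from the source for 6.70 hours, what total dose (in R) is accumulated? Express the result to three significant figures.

By the inverse-square law, rate at 1.97 m:
(0.810/1.97)² = 0.1691, so 620 × 0.1691 = 104.8 R/h.
Dose = rate × time = 104.8 R/h × 6.700 h = 702.2 R.

702 R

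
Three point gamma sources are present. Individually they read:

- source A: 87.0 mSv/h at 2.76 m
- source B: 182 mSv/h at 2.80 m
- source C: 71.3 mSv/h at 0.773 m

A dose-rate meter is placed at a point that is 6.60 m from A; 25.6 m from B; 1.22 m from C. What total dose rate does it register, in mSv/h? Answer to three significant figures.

Each source contributes Iᵢ·(dᵢ/rᵢ)²; contributions add.
A: 87.0 × (2.76/6.60)² = 15.21 mSv/h
B: 182 × (2.80/25.6)² = 2.177 mSv/h
C: 71.3 × (0.773/1.22)² = 28.62 mSv/h
Total = 15.21 + 2.177 + 28.62 = 46.01 mSv/h.

46.0 mSv/h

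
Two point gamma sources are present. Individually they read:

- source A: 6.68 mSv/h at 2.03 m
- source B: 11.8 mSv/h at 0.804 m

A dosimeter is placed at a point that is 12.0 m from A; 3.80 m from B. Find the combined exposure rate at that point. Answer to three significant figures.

By superposition, sum each source's inverse-square contribution:
A: 6.68 × (2.03/12.0)² = 0.1912 mSv/h
B: 11.8 × (0.804/3.80)² = 0.5282 mSv/h
Total = 0.1912 + 0.5282 = 0.7194 mSv/h.

0.719 mSv/h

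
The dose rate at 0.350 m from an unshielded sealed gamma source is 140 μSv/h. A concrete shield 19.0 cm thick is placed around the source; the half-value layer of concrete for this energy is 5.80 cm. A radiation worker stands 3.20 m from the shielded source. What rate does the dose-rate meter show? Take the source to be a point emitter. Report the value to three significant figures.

0.173 μSv/h

Distance alone: (0.350/3.20)² = 0.01196, so 140 × 0.01196 = 1.674 μSv/h.
Shield: 19.0/5.80 = 3.276 half-value layers → attenuation 2^(−3.276) = 0.1032.
Combined: 1.674 × 0.1032 = 0.1728 μSv/h.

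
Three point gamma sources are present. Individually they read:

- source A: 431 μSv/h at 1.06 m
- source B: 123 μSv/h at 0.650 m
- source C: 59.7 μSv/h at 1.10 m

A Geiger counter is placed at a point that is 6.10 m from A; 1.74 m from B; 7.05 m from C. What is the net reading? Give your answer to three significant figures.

Each source contributes Iᵢ·(dᵢ/rᵢ)²; contributions add.
A: 431 × (1.06/6.10)² = 13.01 μSv/h
B: 123 × (0.650/1.74)² = 17.16 μSv/h
C: 59.7 × (1.10/7.05)² = 1.453 μSv/h
Total = 13.01 + 17.16 + 1.453 = 31.62 μSv/h.

31.6 μSv/h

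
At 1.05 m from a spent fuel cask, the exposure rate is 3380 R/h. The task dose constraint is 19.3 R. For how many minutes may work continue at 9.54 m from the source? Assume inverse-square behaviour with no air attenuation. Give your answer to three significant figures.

Intensity scales as (d₁/d₂)², so rate at 9.54 m:
(1.05/9.54)² = 0.01211, so 3380 × 0.01211 = 40.93 R/h.
Stay time = 19.3 R ÷ 40.93 R/h = 0.4715 h = 28.29 min.

28.3 min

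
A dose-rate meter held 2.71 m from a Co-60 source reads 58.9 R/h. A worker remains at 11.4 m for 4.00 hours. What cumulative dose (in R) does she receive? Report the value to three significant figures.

By the inverse-square law, rate at 11.4 m:
58.9 × (2.71/11.4)² = 58.9 × 0.05651 = 3.328 R/h.
Dose = rate × time = 3.328 R/h × 4.000 h = 13.31 R.

13.3 R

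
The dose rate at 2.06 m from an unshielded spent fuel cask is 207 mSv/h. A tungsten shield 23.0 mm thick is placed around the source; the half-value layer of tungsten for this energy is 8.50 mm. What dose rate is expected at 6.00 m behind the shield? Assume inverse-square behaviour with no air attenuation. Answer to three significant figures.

3.74 mSv/h

Distance alone: 207 × (2.06/6.00)² = 207 × 0.1179 = 24.41 mSv/h.
Shield: 23.0/8.50 = 2.706 half-value layers → attenuation 2^(−2.706) = 0.1533.
Combined: 24.41 × 0.1533 = 3.742 mSv/h.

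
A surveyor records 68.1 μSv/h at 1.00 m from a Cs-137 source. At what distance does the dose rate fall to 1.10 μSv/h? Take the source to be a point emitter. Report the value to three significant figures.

7.87 m

Using I₁d₁² = I₂d₂², d₂ = d₁·√(I₁/I₂).
I₁/I₂ = 68.1/1.10 = 61.91, so d₂ = 1.00 × √61.91 = 7.868 m.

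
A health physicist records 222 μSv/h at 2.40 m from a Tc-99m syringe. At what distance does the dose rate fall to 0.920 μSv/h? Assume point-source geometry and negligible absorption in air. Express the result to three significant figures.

Intensity scales as (d₁/d₂)², so d₂ = d₁·√(I₁/I₂).
I₁/I₂ = 222/0.920 = 241.3, so d₂ = 2.40 × √241.3 = 37.28 m.

37.3 m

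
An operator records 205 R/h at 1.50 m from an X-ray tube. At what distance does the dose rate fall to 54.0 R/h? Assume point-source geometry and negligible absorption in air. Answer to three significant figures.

By the inverse-square law, d₂ = d₁·√(I₁/I₂).
I₁/I₂ = 205/54.0 = 3.796, so d₂ = 1.50 × √3.796 = 2.922 m.

2.92 m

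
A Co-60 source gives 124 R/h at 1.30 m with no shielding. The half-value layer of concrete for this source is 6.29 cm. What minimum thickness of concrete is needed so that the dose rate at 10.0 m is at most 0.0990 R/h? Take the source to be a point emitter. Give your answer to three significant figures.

At 10.0 m, distance alone gives 124 × (1.30/10.0)² = 124 × 0.01690 = 2.096 R/h.
Further attenuation needed: 2.096/0.0990 = 21.17.
n = log₂(21.17) = 4.404 half-value layers.
Thickness = 4.404 × 6.29 cm = 27.70 cm.

27.7 cm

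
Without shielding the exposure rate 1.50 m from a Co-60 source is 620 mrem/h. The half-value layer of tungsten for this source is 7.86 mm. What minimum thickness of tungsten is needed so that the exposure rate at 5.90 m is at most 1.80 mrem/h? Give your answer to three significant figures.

At 5.90 m, distance alone gives 620 × (1.50/5.90)² = 620 × 0.06464 = 40.08 mrem/h.
Further attenuation needed: 40.08/1.80 = 22.27.
n = log₂(22.27) = 4.477 half-value layers.
Thickness = 4.477 × 7.86 mm = 35.19 mm.

35.2 mm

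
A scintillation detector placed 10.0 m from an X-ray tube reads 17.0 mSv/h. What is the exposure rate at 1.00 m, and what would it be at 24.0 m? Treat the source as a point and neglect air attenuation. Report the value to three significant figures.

Applying the 1/r² law,
At 1.00 m: (10.0/1.00)² = 100.0, so 17.0 × 100.0 = 1700 mSv/h
At 24.0 m: (1.00/24.0)² = 0.001736, so 1700 × 0.001736 = 2.951 mSv/h.

1700 mSv/h; 2.95 mSv/h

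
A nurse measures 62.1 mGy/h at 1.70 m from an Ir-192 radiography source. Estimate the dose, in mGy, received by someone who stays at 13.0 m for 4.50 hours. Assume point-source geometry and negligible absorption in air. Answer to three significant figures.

Since intensity falls as 1/r², rate at 13.0 m:
(1.70/13.0)² = 0.01710, so 62.1 × 0.01710 = 1.062 mGy/h.
Dose = rate × time = 1.062 mGy/h × 4.500 h = 4.779 mGy.

4.78 mGy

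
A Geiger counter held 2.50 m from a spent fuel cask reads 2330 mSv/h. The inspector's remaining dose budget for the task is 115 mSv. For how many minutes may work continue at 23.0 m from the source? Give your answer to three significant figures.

251 min

Intensity scales as (d₁/d₂)², so rate at 23.0 m:
(2.50/23.0)² = 0.01181, so 2330 × 0.01181 = 27.52 mSv/h.
Stay time = 115 mSv ÷ 27.52 mSv/h = 4.179 h = 250.7 min.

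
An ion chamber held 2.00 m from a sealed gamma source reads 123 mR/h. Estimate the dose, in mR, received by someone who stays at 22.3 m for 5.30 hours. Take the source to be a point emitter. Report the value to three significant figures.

Since intensity falls as 1/r², rate at 22.3 m:
123 × (2.00/22.3)² = 123 × 0.008044 = 0.9894 mR/h.
Dose = rate × time = 0.9894 mR/h × 5.300 h = 5.244 mR.

5.24 mR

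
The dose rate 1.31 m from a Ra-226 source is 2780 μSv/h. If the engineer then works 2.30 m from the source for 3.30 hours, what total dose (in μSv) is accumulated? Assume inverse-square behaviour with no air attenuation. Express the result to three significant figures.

2980 μSv

Using I₁d₁² = I₂d₂², rate at 2.30 m:
(1.31/2.30)² = 0.3244, so 2780 × 0.3244 = 901.8 μSv/h.
Dose = rate × time = 901.8 μSv/h × 3.300 h = 2976 μSv.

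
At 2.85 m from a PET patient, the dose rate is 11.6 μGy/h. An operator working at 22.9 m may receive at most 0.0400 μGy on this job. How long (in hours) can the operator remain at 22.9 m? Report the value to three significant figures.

0.223 h

Since intensity falls as 1/r², rate at 22.9 m:
(2.85/22.9)² = 0.01549, so 11.6 × 0.01549 = 0.1797 μGy/h.
Stay time = 0.0400 μGy ÷ 0.1797 μGy/h = 0.2226 h.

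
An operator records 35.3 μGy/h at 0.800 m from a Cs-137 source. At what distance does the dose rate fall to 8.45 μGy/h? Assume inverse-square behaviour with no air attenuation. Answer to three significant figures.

Intensity scales as (d₁/d₂)², so d₂ = d₁·√(I₁/I₂).
I₁/I₂ = 35.3/8.45 = 4.178, so d₂ = 0.800 × √4.178 = 1.635 m.

1.64 m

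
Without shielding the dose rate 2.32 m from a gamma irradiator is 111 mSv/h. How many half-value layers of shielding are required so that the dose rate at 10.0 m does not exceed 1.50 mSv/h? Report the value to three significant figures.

1.99 half-value layers

At 10.0 m, distance alone gives 111 × (2.32/10.0)² = 111 × 0.05382 = 5.974 mSv/h.
Further attenuation needed: 5.974/1.50 = 3.983.
n = log₂(3.983) = 1.994 half-value layers.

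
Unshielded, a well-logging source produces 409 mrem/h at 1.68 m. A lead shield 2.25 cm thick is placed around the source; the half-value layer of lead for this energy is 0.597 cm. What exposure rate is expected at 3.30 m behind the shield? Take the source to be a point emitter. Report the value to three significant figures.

7.78 mrem/h

Distance alone: 409 × (1.68/3.30)² = 409 × 0.2592 = 106.0 mrem/h.
Shield: 2.25/0.597 = 3.769 half-value layers → attenuation 2^(−3.769) = 0.07335.
Combined: 106.0 × 0.07335 = 7.775 mrem/h.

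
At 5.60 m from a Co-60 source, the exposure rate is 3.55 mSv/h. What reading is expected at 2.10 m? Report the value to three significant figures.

Applying the 1/r² law, the rate at 2.10 m is
(5.60/2.10)² = 7.111, so 3.55 × 7.111 = 25.24 mSv/h.

25.2 mSv/h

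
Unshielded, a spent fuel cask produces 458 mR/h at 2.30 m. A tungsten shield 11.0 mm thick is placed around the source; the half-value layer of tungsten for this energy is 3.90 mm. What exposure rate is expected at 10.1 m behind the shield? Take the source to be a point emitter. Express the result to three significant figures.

Distance alone: (2.30/10.1)² = 0.05186, so 458 × 0.05186 = 23.75 mR/h.
Shield: 11.0/3.90 = 2.821 half-value layers → attenuation 2^(−2.821) = 0.1415.
Combined: 23.75 × 0.1415 = 3.361 mR/h.

3.36 mR/h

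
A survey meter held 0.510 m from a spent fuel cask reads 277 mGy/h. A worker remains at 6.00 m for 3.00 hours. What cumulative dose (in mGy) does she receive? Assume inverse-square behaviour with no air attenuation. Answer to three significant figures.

Intensity scales as (d₁/d₂)², so rate at 6.00 m:
(0.510/6.00)² = 0.007225, so 277 × 0.007225 = 2.001 mGy/h.
Dose = rate × time = 2.001 mGy/h × 3.000 h = 6.003 mGy.

6.00 mGy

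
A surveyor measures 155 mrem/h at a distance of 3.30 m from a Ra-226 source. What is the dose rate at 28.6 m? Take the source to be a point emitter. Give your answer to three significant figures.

Since intensity falls as 1/r², the rate at 28.6 m is
155 × (3.30/28.6)² = 155 × 0.01331 = 2.063 mrem/h.

2.06 mrem/h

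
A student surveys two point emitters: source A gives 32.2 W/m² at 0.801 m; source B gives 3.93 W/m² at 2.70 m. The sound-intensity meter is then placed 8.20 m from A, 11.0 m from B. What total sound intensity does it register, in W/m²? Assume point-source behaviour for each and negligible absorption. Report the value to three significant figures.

0.544 W/m²

Each source contributes Iᵢ·(dᵢ/rᵢ)²; contributions add.
A: 32.2 × (0.801/8.20)² = 0.3073 W/m²
B: 3.93 × (2.70/11.0)² = 0.2368 W/m²
Total = 0.3073 + 0.2368 = 0.5441 W/m².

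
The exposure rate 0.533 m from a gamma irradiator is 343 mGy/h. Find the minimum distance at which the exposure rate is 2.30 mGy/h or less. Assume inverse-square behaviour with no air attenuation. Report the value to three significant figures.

6.51 m

Using I₁d₁² = I₂d₂², d₂ = d₁·√(I₁/I₂).
I₁/I₂ = 343/2.30 = 149.1, so d₂ = 0.533 × √149.1 = 6.508 m.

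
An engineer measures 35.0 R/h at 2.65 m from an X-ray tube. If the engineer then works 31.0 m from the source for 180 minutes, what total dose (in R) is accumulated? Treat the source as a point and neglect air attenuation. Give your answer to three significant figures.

Intensity scales as (d₁/d₂)², so rate at 31.0 m:
35.0 × (2.65/31.0)² = 35.0 × 0.007307 = 0.2557 R/h.
Dose = rate × time = 0.2557 R/h × 3.000 h = 0.7671 R.

0.767 R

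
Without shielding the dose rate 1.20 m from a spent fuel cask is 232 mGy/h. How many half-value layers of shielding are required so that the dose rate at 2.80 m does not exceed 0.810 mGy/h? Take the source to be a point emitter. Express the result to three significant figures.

5.72 half-value layers

At 2.80 m, distance alone gives (1.20/2.80)² = 0.1837, so 232 × 0.1837 = 42.62 mGy/h.
Further attenuation needed: 42.62/0.810 = 52.62.
n = log₂(52.62) = 5.718 half-value layers.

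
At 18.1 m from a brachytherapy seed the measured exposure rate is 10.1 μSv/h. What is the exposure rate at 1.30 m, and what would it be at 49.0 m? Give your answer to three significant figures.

Applying the 1/r² law,
At 1.30 m: 10.1 × (18.1/1.30)² = 10.1 × 193.9 = 1958 μSv/h
At 49.0 m: 1958 × (1.30/49.0)² = 1958 × 0.0007039 = 1.378 μSv/h.

1960 μSv/h; 1.38 μSv/h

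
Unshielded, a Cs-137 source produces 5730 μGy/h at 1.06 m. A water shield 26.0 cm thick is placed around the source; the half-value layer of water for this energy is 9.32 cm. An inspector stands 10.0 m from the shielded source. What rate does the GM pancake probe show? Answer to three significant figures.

9.31 μGy/h

Distance alone: (1.06/10.0)² = 0.01124, so 5730 × 0.01124 = 64.41 μGy/h.
Shield: 26.0/9.32 = 2.790 half-value layers → attenuation 2^(−2.790) = 0.1446.
Combined: 64.41 × 0.1446 = 9.314 μGy/h.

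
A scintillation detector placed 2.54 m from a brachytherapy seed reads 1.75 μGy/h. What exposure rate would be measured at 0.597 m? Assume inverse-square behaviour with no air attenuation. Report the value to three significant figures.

31.7 μGy/h

Using I₁d₁² = I₂d₂², scaling from 2.54 m to 0.597 m:
1.75 × (2.54/0.597)² = 1.75 × 18.10 = 31.68 μGy/h.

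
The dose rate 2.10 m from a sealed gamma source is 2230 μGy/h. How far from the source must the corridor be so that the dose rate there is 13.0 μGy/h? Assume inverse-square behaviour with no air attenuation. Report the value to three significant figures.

27.5 m

Since intensity falls as 1/r², d₂ = d₁·√(I₁/I₂).
I₁/I₂ = 2230/13.0 = 171.5, so d₂ = 2.10 × √171.5 = 27.50 m.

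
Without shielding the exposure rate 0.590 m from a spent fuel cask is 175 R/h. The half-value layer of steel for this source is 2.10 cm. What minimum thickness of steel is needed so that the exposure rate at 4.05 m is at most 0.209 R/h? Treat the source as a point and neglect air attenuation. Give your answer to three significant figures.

At 4.05 m, distance alone gives (0.590/4.05)² = 0.02122, so 175 × 0.02122 = 3.713 R/h.
Further attenuation needed: 3.713/0.209 = 17.77.
n = log₂(17.77) = 4.151 half-value layers.
Thickness = 4.151 × 2.10 cm = 8.717 cm.

8.72 cm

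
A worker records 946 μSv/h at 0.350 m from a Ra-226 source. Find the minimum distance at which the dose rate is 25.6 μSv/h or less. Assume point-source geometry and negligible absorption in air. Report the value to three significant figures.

2.13 m

By the inverse-square law, d₂ = d₁·√(I₁/I₂).
I₁/I₂ = 946/25.6 = 36.95, so d₂ = 0.350 × √36.95 = 2.128 m.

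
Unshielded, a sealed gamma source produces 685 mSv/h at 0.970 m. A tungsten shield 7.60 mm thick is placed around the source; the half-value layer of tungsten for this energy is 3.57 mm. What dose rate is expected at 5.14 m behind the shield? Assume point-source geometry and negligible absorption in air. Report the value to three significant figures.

Distance alone: (0.970/5.14)² = 0.03561, so 685 × 0.03561 = 24.39 mSv/h.
Shield: 7.60/3.57 = 2.129 half-value layers → attenuation 2^(−2.129) = 0.2286.
Combined: 24.39 × 0.2286 = 5.576 mSv/h.

5.58 mSv/h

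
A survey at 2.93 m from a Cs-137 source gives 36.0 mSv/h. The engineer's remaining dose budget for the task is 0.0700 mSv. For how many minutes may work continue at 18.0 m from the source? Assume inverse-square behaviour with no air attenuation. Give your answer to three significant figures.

Applying the 1/r² law, rate at 18.0 m:
36.0 × (2.93/18.0)² = 36.0 × 0.02650 = 0.9540 mSv/h.
Stay time = 0.0700 mSv ÷ 0.9540 mSv/h = 0.07338 h = 4.403 min.

4.40 min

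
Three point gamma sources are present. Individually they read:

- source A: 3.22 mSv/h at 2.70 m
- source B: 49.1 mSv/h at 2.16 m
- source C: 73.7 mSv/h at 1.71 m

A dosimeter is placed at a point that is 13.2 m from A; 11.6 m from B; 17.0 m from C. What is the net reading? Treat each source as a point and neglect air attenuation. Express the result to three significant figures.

By superposition, sum each source's inverse-square contribution:
A: 3.22 × (2.70/13.2)² = 0.1347 mSv/h
B: 49.1 × (2.16/11.6)² = 1.702 mSv/h
C: 73.7 × (1.71/17.0)² = 0.7457 mSv/h
Total = 0.1347 + 1.702 + 0.7457 = 2.582 mSv/h.

2.58 mSv/h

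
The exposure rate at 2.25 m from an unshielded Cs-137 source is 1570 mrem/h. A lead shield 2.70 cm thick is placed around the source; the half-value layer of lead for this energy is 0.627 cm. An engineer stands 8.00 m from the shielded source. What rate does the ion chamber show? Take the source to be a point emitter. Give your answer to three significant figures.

Distance alone: 1570 × (2.25/8.00)² = 1570 × 0.07910 = 124.2 mrem/h.
Shield: 2.70/0.627 = 4.306 half-value layers → attenuation 2^(−4.306) = 0.05056.
Combined: 124.2 × 0.05056 = 6.280 mrem/h.

6.28 mrem/h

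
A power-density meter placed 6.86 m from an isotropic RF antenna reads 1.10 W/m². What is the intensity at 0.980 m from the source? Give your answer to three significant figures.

Applying the 1/r² law, scaling from 6.86 m to 0.980 m:
(6.86/0.980)² = 49.00, so 1.10 × 49.00 = 53.90 W/m².

53.9 W/m²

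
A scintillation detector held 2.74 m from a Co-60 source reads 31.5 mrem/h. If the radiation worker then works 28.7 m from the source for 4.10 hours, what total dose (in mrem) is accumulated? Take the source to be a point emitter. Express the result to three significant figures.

Intensity scales as (d₁/d₂)², so rate at 28.7 m:
(2.74/28.7)² = 0.009115, so 31.5 × 0.009115 = 0.2871 mrem/h.
Dose = rate × time = 0.2871 mrem/h × 4.100 h = 1.177 mrem.

1.18 mrem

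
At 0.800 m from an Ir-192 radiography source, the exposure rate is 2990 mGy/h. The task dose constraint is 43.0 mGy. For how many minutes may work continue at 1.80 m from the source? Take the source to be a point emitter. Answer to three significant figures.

4.37 min

Intensity scales as (d₁/d₂)², so rate at 1.80 m:
2990 × (0.800/1.80)² = 2990 × 0.1975 = 590.5 mGy/h.
Stay time = 43.0 mGy ÷ 590.5 mGy/h = 0.07282 h = 4.369 min.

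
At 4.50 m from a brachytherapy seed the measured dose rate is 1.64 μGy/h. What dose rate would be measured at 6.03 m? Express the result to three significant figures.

Using I₁d₁² = I₂d₂², scaling from 4.50 m to 6.03 m:
1.64 × (4.50/6.03)² = 1.64 × 0.5569 = 0.9133 μGy/h.

0.913 μGy/h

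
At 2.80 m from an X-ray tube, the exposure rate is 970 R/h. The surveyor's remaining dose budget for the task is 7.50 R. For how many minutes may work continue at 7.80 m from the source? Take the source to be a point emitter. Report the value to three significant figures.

3.60 min

Since intensity falls as 1/r², rate at 7.80 m:
(2.80/7.80)² = 0.1289, so 970 × 0.1289 = 125.0 R/h.
Stay time = 7.50 R ÷ 125.0 R/h = 0.06000 h = 3.600 min.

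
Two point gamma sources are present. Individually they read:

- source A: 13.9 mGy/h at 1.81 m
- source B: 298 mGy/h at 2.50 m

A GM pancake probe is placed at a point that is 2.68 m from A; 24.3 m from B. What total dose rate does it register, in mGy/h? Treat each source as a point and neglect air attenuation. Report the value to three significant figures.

Each source contributes Iᵢ·(dᵢ/rᵢ)²; contributions add.
A: 13.9 × (1.81/2.68)² = 6.340 mGy/h
B: 298 × (2.50/24.3)² = 3.154 mGy/h
Total = 6.340 + 3.154 = 9.494 mGy/h.

9.49 mGy/h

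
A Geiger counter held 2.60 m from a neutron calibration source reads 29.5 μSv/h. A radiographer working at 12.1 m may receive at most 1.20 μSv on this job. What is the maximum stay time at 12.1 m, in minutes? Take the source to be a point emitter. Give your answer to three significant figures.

52.9 min

Applying the 1/r² law, rate at 12.1 m:
29.5 × (2.60/12.1)² = 29.5 × 0.04617 = 1.362 μSv/h.
Stay time = 1.20 μSv ÷ 1.362 μSv/h = 0.8811 h = 52.87 min.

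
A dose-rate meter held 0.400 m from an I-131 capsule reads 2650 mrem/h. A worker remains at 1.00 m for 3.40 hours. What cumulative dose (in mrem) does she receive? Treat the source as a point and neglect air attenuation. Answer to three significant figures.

By the inverse-square law, rate at 1.00 m:
2650 × (0.400/1.00)² = 2650 × 0.1600 = 424.0 mrem/h.
Dose = rate × time = 424.0 mrem/h × 3.400 h = 1442 mrem.

1440 mrem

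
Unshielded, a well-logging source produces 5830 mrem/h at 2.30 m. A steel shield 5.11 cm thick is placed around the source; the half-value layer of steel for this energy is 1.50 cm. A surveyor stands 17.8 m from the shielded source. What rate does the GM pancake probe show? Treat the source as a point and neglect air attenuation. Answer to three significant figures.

9.18 mrem/h

Distance alone: 5830 × (2.30/17.8)² = 5830 × 0.01670 = 97.36 mrem/h.
Shield: 5.11/1.50 = 3.407 half-value layers → attenuation 2^(−3.407) = 0.09427.
Combined: 97.36 × 0.09427 = 9.178 mrem/h.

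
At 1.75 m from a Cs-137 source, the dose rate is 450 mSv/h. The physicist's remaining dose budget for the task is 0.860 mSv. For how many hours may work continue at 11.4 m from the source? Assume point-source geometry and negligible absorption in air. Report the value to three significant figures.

Using I₁d₁² = I₂d₂², rate at 11.4 m:
450 × (1.75/11.4)² = 450 × 0.02356 = 10.60 mSv/h.
Stay time = 0.860 mSv ÷ 10.60 mSv/h = 0.08113 h.

0.0811 h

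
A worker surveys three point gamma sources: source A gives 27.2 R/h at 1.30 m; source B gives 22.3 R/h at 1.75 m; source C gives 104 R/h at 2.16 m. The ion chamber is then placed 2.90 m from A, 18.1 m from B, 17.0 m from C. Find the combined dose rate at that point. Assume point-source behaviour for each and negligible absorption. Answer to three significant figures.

By superposition, sum each source's inverse-square contribution:
A: 27.2 × (1.30/2.90)² = 5.466 R/h
B: 22.3 × (1.75/18.1)² = 0.2085 R/h
C: 104 × (2.16/17.0)² = 1.679 R/h
Total = 5.466 + 0.2085 + 1.679 = 7.354 R/h.

7.35 R/h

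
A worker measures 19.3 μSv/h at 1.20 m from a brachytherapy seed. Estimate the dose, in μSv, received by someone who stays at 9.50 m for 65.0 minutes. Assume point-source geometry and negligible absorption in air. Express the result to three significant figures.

0.334 μSv

Using I₁d₁² = I₂d₂², rate at 9.50 m:
(1.20/9.50)² = 0.01596, so 19.3 × 0.01596 = 0.3080 μSv/h.
Dose = rate × time = 0.3080 μSv/h × 1.083 h = 0.3336 μSv.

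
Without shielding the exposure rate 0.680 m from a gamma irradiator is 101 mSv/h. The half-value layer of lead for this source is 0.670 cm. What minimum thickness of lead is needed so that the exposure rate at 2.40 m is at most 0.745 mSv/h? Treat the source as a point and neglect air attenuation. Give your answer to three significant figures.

At 2.40 m, distance alone gives 101 × (0.680/2.40)² = 101 × 0.08028 = 8.108 mSv/h.
Further attenuation needed: 8.108/0.745 = 10.88.
n = log₂(10.88) = 3.444 half-value layers.
Thickness = 3.444 × 0.670 cm = 2.307 cm.

2.31 cm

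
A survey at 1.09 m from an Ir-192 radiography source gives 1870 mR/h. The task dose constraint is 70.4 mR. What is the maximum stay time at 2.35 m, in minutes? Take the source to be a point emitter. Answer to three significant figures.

Applying the 1/r² law, rate at 2.35 m:
(1.09/2.35)² = 0.2151, so 1870 × 0.2151 = 402.2 mR/h.
Stay time = 70.4 mR ÷ 402.2 mR/h = 0.1750 h = 10.50 min.

10.5 min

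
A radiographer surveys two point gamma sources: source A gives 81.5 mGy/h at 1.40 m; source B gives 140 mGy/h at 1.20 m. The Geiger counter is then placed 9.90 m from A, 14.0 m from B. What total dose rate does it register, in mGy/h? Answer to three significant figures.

By superposition, sum each source's inverse-square contribution:
A: 81.5 × (1.40/9.90)² = 1.630 mGy/h
B: 140 × (1.20/14.0)² = 1.029 mGy/h
Total = 1.630 + 1.029 = 2.659 mGy/h.

2.66 mGy/h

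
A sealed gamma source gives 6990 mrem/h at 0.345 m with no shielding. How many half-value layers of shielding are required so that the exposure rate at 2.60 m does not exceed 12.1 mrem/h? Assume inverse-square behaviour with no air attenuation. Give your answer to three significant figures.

At 2.60 m, distance alone gives (0.345/2.60)² = 0.01761, so 6990 × 0.01761 = 123.1 mrem/h.
Further attenuation needed: 123.1/12.1 = 10.17.
n = log₂(10.17) = 3.346 half-value layers.

3.35 half-value layers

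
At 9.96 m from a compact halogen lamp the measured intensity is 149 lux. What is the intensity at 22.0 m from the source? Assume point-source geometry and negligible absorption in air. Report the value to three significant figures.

30.5 lux

Applying the 1/r² law, scaling from 9.96 m to 22.0 m:
(9.96/22.0)² = 0.2050, so 149 × 0.2050 = 30.54 lux.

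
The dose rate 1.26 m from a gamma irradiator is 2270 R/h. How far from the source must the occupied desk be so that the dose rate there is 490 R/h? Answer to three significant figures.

2.71 m

Applying the 1/r² law, d₂ = d₁·√(I₁/I₂).
I₁/I₂ = 2270/490 = 4.633, so d₂ = 1.26 × √4.633 = 2.712 m.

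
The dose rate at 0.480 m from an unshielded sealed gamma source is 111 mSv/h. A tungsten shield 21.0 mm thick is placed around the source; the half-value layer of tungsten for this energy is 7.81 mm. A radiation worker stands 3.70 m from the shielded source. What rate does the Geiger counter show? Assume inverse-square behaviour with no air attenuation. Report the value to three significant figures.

Distance alone: (0.480/3.70)² = 0.01683, so 111 × 0.01683 = 1.868 mSv/h.
Shield: 21.0/7.81 = 2.689 half-value layers → attenuation 2^(−2.689) = 0.1551.
Combined: 1.868 × 0.1551 = 0.2897 mSv/h.

0.290 mSv/h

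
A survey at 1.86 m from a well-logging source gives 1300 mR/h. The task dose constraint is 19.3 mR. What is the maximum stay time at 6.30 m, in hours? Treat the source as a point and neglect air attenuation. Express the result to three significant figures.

0.170 h

Using I₁d₁² = I₂d₂², rate at 6.30 m:
1300 × (1.86/6.30)² = 1300 × 0.08717 = 113.3 mR/h.
Stay time = 19.3 mR ÷ 113.3 mR/h = 0.1703 h.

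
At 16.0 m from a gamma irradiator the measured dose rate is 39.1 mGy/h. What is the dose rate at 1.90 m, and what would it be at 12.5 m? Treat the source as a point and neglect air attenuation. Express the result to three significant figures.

Since intensity falls as 1/r²,
At 1.90 m: (16.0/1.90)² = 70.91, so 39.1 × 70.91 = 2773 mGy/h
At 12.5 m: 2773 × (1.90/12.5)² = 2773 × 0.02310 = 64.06 mGy/h.

2770 mGy/h; 64.1 mGy/h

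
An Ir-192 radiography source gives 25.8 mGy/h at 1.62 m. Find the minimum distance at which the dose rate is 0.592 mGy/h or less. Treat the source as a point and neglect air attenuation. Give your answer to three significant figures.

Since intensity falls as 1/r², d₂ = d₁·√(I₁/I₂).
I₁/I₂ = 25.8/0.592 = 43.58, so d₂ = 1.62 × √43.58 = 10.69 m.

10.7 m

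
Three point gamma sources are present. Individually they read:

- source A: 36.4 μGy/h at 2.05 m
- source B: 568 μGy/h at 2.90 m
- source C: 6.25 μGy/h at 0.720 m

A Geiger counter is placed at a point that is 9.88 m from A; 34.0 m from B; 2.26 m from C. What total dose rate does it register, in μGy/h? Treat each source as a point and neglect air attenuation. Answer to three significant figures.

6.33 μGy/h

By superposition, sum each source's inverse-square contribution:
A: 36.4 × (2.05/9.88)² = 1.567 μGy/h
B: 568 × (2.90/34.0)² = 4.132 μGy/h
C: 6.25 × (0.720/2.26)² = 0.6343 μGy/h
Total = 1.567 + 4.132 + 0.6343 = 6.333 μGy/h.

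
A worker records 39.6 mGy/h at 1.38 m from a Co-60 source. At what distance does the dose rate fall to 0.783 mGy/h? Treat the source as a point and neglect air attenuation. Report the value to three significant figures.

Applying the 1/r² law, d₂ = d₁·√(I₁/I₂).
I₁/I₂ = 39.6/0.783 = 50.57, so d₂ = 1.38 × √50.57 = 9.814 m.

9.81 m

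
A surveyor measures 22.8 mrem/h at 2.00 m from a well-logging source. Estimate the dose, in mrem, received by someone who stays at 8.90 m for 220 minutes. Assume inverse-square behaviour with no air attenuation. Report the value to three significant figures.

4.22 mrem

Using I₁d₁² = I₂d₂², rate at 8.90 m:
(2.00/8.90)² = 0.05050, so 22.8 × 0.05050 = 1.151 mrem/h.
Dose = rate × time = 1.151 mrem/h × 3.667 h = 4.221 mrem.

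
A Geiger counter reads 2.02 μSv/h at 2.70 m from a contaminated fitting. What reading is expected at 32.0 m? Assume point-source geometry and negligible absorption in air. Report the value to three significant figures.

Intensity scales as (d₁/d₂)², so the rate at 32.0 m is
(2.70/32.0)² = 0.007119, so 2.02 × 0.007119 = 0.01438 μSv/h.

0.0144 μSv/h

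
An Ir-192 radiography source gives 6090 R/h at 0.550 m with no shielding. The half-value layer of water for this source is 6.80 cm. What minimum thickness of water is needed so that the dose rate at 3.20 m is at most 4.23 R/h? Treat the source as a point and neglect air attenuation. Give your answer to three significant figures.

At 3.20 m, distance alone gives (0.550/3.20)² = 0.02954, so 6090 × 0.02954 = 179.9 R/h.
Further attenuation needed: 179.9/4.23 = 42.53.
n = log₂(42.53) = 5.410 half-value layers.
Thickness = 5.410 × 6.80 cm = 36.79 cm.

36.8 cm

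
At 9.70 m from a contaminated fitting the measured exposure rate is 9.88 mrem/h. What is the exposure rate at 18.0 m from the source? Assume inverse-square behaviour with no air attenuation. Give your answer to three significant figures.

2.87 mrem/h

By the inverse-square law, scaling from 9.70 m to 18.0 m:
(9.70/18.0)² = 0.2904, so 9.88 × 0.2904 = 2.869 mrem/h.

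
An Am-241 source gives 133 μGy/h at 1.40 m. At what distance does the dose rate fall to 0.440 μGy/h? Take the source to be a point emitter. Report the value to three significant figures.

24.3 m

Applying the 1/r² law, d₂ = d₁·√(I₁/I₂).
I₁/I₂ = 133/0.440 = 302.3, so d₂ = 1.40 × √302.3 = 24.34 m.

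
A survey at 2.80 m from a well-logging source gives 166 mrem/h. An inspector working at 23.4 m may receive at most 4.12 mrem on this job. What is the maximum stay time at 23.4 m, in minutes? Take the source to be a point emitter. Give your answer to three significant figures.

104 min

Since intensity falls as 1/r², rate at 23.4 m:
166 × (2.80/23.4)² = 166 × 0.01432 = 2.377 mrem/h.
Stay time = 4.12 mrem ÷ 2.377 mrem/h = 1.733 h = 104.0 min.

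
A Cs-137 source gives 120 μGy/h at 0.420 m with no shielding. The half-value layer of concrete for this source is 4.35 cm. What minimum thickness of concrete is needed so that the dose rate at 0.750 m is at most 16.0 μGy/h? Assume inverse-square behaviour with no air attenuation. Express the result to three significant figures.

5.37 cm

At 0.750 m, distance alone gives (0.420/0.750)² = 0.3136, so 120 × 0.3136 = 37.63 μGy/h.
Further attenuation needed: 37.63/16.0 = 2.352.
n = log₂(2.352) = 1.234 half-value layers.
Thickness = 1.234 × 4.35 cm = 5.368 cm.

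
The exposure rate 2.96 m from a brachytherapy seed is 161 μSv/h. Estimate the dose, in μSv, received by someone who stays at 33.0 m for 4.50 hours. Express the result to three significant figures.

5.83 μSv

Using I₁d₁² = I₂d₂², rate at 33.0 m:
161 × (2.96/33.0)² = 161 × 0.008046 = 1.295 μSv/h.
Dose = rate × time = 1.295 μSv/h × 4.500 h = 5.827 μSv.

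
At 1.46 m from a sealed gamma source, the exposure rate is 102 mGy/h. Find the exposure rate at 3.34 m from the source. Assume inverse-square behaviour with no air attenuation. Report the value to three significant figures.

19.5 mGy/h

Applying the 1/r² law, the rate at 3.34 m is
(1.46/3.34)² = 0.1911, so 102 × 0.1911 = 19.49 mGy/h.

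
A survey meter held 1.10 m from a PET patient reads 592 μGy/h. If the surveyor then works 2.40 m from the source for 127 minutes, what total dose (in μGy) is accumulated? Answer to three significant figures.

263 μGy

Using I₁d₁² = I₂d₂², rate at 2.40 m:
592 × (1.10/2.40)² = 592 × 0.2101 = 124.4 μGy/h.
Dose = rate × time = 124.4 μGy/h × 2.117 h = 263.4 μGy.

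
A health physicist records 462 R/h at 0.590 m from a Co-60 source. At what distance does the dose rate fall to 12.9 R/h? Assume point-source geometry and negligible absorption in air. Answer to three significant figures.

3.53 m

Using I₁d₁² = I₂d₂², d₂ = d₁·√(I₁/I₂).
I₁/I₂ = 462/12.9 = 35.81, so d₂ = 0.590 × √35.81 = 3.531 m.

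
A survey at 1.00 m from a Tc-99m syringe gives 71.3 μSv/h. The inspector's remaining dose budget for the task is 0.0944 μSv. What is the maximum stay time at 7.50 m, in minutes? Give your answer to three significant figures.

Applying the 1/r² law, rate at 7.50 m:
71.3 × (1.00/7.50)² = 71.3 × 0.01778 = 1.268 μSv/h.
Stay time = 0.0944 μSv ÷ 1.268 μSv/h = 0.07445 h = 4.467 min.

4.47 min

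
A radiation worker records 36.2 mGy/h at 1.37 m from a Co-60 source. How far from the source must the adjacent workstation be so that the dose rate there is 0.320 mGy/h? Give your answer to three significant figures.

Applying the 1/r² law, d₂ = d₁·√(I₁/I₂).
I₁/I₂ = 36.2/0.320 = 113.1, so d₂ = 1.37 × √113.1 = 14.57 m.

14.6 m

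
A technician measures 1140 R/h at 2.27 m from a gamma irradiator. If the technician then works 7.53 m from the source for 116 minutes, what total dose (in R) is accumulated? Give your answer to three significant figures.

200 R

Since intensity falls as 1/r², rate at 7.53 m:
(2.27/7.53)² = 0.09088, so 1140 × 0.09088 = 103.6 R/h.
Dose = rate × time = 103.6 R/h × 1.933 h = 200.3 R.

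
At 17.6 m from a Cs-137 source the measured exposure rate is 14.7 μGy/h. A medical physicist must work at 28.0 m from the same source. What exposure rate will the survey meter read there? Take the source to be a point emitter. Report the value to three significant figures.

5.81 μGy/h

By the inverse-square law, scaling from 17.6 m to 28.0 m:
14.7 × (17.6/28.0)² = 14.7 × 0.3951 = 5.808 μGy/h.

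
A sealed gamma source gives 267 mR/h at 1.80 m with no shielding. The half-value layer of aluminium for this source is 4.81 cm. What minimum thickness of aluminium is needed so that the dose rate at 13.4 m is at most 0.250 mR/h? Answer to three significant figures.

At 13.4 m, distance alone gives 267 × (1.80/13.4)² = 267 × 0.01804 = 4.817 mR/h.
Further attenuation needed: 4.817/0.250 = 19.27.
n = log₂(19.27) = 4.268 half-value layers.
Thickness = 4.268 × 4.81 cm = 20.53 cm.

20.5 cm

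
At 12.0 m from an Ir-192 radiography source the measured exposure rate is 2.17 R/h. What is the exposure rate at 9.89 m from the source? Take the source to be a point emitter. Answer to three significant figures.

3.19 R/h

Intensity scales as (d₁/d₂)², so scaling from 12.0 m to 9.89 m:
(12.0/9.89)² = 1.472, so 2.17 × 1.472 = 3.194 R/h.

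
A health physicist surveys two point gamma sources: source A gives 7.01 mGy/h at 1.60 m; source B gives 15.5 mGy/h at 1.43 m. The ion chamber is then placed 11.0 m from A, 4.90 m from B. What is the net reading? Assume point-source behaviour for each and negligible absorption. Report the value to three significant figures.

Each source contributes Iᵢ·(dᵢ/rᵢ)²; contributions add.
A: 7.01 × (1.60/11.0)² = 0.1483 mGy/h
B: 15.5 × (1.43/4.90)² = 1.320 mGy/h
Total = 0.1483 + 1.320 = 1.468 mGy/h.

1.47 mGy/h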